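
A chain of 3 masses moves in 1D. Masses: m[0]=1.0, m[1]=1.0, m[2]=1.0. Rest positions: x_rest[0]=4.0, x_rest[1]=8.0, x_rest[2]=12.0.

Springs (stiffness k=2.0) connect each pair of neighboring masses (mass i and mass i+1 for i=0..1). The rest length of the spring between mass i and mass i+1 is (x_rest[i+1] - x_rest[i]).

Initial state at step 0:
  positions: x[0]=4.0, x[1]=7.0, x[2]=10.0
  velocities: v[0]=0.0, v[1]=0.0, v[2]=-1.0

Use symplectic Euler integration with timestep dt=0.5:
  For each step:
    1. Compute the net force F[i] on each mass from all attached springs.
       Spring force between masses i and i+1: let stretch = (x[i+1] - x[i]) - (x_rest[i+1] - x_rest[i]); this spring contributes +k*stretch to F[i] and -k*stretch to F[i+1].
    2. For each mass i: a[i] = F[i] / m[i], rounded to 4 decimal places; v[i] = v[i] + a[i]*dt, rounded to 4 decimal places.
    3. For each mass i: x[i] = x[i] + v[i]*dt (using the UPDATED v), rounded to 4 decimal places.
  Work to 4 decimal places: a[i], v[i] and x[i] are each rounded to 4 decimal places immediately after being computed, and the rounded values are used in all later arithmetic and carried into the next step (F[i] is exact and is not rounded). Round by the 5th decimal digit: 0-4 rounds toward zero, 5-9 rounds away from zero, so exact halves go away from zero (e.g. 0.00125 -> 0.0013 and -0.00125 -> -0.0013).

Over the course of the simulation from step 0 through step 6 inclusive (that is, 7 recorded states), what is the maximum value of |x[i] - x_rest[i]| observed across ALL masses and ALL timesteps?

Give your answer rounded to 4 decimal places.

Answer: 2.7500

Derivation:
Step 0: x=[4.0000 7.0000 10.0000] v=[0.0000 0.0000 -1.0000]
Step 1: x=[3.5000 7.0000 10.0000] v=[-1.0000 0.0000 0.0000]
Step 2: x=[2.7500 6.7500 10.5000] v=[-1.5000 -0.5000 1.0000]
Step 3: x=[2.0000 6.3750 11.1250] v=[-1.5000 -0.7500 1.2500]
Step 4: x=[1.4375 6.1875 11.3750] v=[-1.1250 -0.3750 0.5000]
Step 5: x=[1.2500 6.2188 11.0313] v=[-0.3750 0.0625 -0.6875]
Step 6: x=[1.5469 6.1719 10.2813] v=[0.5938 -0.0938 -1.5000]
Max displacement = 2.7500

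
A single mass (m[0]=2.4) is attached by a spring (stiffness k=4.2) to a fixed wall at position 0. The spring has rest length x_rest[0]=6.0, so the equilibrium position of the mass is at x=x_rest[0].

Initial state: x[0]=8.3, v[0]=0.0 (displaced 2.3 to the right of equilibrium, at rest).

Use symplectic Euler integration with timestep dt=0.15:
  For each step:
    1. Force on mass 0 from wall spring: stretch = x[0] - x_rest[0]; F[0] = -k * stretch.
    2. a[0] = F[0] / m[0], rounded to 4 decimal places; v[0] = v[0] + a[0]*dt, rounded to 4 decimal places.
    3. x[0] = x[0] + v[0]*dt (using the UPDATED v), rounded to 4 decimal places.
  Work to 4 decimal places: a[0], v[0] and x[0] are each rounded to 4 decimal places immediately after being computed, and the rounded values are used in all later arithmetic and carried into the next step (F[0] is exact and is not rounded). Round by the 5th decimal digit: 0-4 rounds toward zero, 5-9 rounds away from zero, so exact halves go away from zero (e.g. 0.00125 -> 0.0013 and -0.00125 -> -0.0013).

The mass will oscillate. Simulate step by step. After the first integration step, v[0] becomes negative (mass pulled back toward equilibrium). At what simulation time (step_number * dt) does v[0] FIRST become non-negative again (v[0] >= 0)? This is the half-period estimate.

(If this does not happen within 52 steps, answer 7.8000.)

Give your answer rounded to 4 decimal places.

Step 0: x=[8.3000] v=[0.0000]
Step 1: x=[8.2094] v=[-0.6038]
Step 2: x=[8.0318] v=[-1.1838]
Step 3: x=[7.7742] v=[-1.7172]
Step 4: x=[7.4468] v=[-2.1829]
Step 5: x=[7.0624] v=[-2.5627]
Step 6: x=[6.6362] v=[-2.8416]
Step 7: x=[6.1849] v=[-3.0086]
Step 8: x=[5.7263] v=[-3.0571]
Step 9: x=[5.2785] v=[-2.9853]
Step 10: x=[4.8591] v=[-2.7959]
Step 11: x=[4.4846] v=[-2.4964]
Step 12: x=[4.1698] v=[-2.0986]
Step 13: x=[3.9271] v=[-1.6182]
Step 14: x=[3.7660] v=[-1.0741]
Step 15: x=[3.6928] v=[-0.4877]
Step 16: x=[3.7105] v=[0.1179]
First v>=0 after going negative at step 16, time=2.4000

Answer: 2.4000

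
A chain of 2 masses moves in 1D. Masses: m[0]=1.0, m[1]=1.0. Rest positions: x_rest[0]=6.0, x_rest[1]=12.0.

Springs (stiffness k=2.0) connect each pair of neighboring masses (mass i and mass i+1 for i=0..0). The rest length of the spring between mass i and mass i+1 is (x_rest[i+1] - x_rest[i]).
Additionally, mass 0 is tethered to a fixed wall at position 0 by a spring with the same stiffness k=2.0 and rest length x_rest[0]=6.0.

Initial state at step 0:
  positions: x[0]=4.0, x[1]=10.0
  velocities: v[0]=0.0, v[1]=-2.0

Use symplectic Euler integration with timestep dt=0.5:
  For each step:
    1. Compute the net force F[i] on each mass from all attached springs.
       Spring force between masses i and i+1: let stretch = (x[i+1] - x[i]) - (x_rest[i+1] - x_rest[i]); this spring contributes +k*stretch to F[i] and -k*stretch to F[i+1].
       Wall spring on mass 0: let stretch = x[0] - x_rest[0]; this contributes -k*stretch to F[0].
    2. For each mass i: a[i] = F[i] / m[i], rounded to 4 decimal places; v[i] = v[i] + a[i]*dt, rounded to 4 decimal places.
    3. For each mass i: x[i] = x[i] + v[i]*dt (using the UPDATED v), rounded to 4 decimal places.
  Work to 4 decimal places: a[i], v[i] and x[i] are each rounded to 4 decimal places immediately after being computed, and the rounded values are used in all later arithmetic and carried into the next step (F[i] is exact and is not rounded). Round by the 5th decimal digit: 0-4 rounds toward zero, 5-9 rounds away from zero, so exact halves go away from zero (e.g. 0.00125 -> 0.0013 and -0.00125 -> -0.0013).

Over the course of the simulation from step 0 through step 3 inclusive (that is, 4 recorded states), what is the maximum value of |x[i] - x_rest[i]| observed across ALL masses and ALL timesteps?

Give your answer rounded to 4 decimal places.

Answer: 3.0000

Derivation:
Step 0: x=[4.0000 10.0000] v=[0.0000 -2.0000]
Step 1: x=[5.0000 9.0000] v=[2.0000 -2.0000]
Step 2: x=[5.5000 9.0000] v=[1.0000 0.0000]
Step 3: x=[5.0000 10.2500] v=[-1.0000 2.5000]
Max displacement = 3.0000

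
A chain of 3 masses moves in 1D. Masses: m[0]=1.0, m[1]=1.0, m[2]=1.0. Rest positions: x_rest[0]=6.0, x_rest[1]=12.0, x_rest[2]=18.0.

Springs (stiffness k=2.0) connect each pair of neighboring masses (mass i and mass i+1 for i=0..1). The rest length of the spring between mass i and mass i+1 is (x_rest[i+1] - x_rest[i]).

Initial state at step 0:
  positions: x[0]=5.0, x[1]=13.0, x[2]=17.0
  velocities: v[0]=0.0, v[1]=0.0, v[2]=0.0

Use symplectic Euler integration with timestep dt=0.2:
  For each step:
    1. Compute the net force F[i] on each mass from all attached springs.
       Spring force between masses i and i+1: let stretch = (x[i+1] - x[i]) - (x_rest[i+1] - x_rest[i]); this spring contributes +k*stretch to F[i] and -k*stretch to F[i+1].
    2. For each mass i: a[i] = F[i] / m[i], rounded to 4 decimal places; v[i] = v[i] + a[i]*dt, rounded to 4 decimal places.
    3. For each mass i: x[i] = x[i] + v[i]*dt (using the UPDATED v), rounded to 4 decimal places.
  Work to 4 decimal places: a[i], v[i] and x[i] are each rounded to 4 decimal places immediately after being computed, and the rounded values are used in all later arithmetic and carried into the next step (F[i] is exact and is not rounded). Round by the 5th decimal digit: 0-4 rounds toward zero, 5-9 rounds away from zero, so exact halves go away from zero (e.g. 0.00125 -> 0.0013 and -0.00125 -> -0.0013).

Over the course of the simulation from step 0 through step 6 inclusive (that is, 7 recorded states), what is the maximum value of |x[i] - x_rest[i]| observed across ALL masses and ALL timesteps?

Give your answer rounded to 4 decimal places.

Step 0: x=[5.0000 13.0000 17.0000] v=[0.0000 0.0000 0.0000]
Step 1: x=[5.1600 12.6800 17.1600] v=[0.8000 -1.6000 0.8000]
Step 2: x=[5.4416 12.1168 17.4416] v=[1.4080 -2.8160 1.4080]
Step 3: x=[5.7772 11.4456 17.7772] v=[1.6781 -3.3562 1.6781]
Step 4: x=[6.0863 10.8274 18.0863] v=[1.5455 -3.0909 1.5455]
Step 5: x=[6.2947 10.4106 18.2947] v=[1.0419 -2.0838 1.0419]
Step 6: x=[6.3524 10.2953 18.3524] v=[0.2883 -0.5765 0.2883]
Max displacement = 1.7047

Answer: 1.7047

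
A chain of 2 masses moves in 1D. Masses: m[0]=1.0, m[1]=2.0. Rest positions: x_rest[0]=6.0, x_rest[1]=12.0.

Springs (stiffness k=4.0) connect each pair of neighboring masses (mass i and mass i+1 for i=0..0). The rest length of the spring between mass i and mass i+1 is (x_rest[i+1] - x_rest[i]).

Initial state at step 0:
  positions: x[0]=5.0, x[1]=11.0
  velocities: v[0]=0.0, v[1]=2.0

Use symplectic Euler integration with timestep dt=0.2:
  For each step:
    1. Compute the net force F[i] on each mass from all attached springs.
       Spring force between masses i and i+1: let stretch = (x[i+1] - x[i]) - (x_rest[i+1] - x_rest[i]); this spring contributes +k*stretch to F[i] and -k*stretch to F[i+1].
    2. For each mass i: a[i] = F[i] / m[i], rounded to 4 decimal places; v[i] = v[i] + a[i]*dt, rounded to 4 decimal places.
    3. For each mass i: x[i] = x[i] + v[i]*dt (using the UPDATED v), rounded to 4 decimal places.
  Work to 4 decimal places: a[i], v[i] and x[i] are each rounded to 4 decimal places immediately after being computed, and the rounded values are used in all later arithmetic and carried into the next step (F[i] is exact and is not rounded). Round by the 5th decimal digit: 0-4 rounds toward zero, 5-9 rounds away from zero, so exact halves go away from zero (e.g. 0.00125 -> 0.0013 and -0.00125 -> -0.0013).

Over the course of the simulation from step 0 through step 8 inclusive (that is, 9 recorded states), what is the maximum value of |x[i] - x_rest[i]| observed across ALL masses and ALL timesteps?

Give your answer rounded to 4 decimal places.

Step 0: x=[5.0000 11.0000] v=[0.0000 2.0000]
Step 1: x=[5.0000 11.4000] v=[0.0000 2.0000]
Step 2: x=[5.0640 11.7680] v=[0.3200 1.8400]
Step 3: x=[5.2406 12.0797] v=[0.8832 1.5584]
Step 4: x=[5.5515 12.3243] v=[1.5545 1.2228]
Step 5: x=[5.9860 12.5070] v=[2.1727 0.9137]
Step 6: x=[6.5039 12.6481] v=[2.5895 0.7053]
Step 7: x=[7.0449 12.7776] v=[2.7049 0.6476]
Step 8: x=[7.5431 12.9285] v=[2.4911 0.7545]
Max displacement = 1.5431

Answer: 1.5431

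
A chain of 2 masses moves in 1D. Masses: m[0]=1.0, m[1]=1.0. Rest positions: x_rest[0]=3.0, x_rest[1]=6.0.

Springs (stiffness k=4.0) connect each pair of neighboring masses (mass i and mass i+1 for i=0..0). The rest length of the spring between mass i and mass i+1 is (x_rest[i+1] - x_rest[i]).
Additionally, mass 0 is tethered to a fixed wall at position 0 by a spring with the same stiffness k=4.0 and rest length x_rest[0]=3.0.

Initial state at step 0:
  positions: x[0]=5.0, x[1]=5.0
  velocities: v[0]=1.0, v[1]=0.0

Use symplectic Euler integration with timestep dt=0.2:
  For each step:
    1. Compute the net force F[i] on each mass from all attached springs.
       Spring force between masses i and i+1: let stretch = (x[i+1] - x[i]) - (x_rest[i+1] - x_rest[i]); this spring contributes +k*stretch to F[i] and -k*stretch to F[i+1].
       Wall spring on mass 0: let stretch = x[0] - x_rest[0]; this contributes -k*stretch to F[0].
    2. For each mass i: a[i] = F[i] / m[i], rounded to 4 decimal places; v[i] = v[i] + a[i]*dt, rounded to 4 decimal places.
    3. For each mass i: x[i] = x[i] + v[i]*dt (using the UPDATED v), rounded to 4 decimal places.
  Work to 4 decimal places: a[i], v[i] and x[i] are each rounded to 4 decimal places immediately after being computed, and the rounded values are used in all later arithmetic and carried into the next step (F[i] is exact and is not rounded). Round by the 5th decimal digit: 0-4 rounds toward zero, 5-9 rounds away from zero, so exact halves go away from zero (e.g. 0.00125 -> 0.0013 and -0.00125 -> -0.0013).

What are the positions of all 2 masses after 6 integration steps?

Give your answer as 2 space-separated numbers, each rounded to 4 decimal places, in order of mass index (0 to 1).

Step 0: x=[5.0000 5.0000] v=[1.0000 0.0000]
Step 1: x=[4.4000 5.4800] v=[-3.0000 2.4000]
Step 2: x=[3.2688 6.2672] v=[-5.6560 3.9360]
Step 3: x=[2.0943 7.0547] v=[-5.8723 3.9373]
Step 4: x=[1.3784 7.5285] v=[-3.5794 2.3690]
Step 5: x=[1.4260 7.4983] v=[0.2380 -0.1511]
Step 6: x=[2.2170 6.9765] v=[3.9550 -2.6089]

Answer: 2.2170 6.9765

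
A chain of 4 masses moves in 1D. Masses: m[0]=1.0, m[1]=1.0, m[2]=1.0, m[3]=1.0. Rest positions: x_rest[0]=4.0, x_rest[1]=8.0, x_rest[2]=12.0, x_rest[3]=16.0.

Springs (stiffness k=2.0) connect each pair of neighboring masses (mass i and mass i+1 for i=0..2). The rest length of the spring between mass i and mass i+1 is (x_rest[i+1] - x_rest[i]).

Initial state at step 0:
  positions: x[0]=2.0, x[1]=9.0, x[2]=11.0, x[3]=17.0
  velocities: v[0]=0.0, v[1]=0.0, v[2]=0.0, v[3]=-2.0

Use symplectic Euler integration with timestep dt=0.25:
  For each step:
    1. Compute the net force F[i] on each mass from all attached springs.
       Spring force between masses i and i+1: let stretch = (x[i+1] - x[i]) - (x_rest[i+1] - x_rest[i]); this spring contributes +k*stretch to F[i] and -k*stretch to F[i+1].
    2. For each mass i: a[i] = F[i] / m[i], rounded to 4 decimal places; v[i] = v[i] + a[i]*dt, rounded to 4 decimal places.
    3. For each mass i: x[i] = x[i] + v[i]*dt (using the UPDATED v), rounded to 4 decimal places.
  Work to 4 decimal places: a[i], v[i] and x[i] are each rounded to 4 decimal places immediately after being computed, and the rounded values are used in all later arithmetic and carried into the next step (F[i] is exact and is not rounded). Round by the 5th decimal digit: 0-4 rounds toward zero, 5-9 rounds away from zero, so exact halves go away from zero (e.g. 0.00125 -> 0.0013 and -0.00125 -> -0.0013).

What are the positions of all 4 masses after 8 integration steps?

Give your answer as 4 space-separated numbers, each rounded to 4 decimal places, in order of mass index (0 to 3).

Answer: 3.8020 8.2786 8.6075 14.3121

Derivation:
Step 0: x=[2.0000 9.0000 11.0000 17.0000] v=[0.0000 0.0000 0.0000 -2.0000]
Step 1: x=[2.3750 8.3750 11.5000 16.2500] v=[1.5000 -2.5000 2.0000 -3.0000]
Step 2: x=[3.0000 7.3906 12.2031 15.4063] v=[2.5000 -3.9375 2.8125 -3.3750]
Step 3: x=[3.6738 6.4590 12.7051 14.6622] v=[2.6953 -3.7266 2.0079 -2.9766]
Step 4: x=[4.1958 5.9600 12.6710 14.1734] v=[2.0879 -1.9962 -0.1366 -1.9552]
Step 5: x=[4.4383 6.0793 11.9858 13.9968] v=[0.9700 0.4772 -2.7409 -0.7064]
Step 6: x=[4.3859 6.7318 10.8136 14.0688] v=[-0.2095 2.6100 -4.6887 0.2881]
Step 7: x=[4.1268 7.6013 9.5381 14.2339] v=[-1.0366 3.4780 -5.1020 0.6605]
Step 8: x=[3.8020 8.2786 8.6075 14.3121] v=[-1.2994 2.7092 -3.7225 0.3126]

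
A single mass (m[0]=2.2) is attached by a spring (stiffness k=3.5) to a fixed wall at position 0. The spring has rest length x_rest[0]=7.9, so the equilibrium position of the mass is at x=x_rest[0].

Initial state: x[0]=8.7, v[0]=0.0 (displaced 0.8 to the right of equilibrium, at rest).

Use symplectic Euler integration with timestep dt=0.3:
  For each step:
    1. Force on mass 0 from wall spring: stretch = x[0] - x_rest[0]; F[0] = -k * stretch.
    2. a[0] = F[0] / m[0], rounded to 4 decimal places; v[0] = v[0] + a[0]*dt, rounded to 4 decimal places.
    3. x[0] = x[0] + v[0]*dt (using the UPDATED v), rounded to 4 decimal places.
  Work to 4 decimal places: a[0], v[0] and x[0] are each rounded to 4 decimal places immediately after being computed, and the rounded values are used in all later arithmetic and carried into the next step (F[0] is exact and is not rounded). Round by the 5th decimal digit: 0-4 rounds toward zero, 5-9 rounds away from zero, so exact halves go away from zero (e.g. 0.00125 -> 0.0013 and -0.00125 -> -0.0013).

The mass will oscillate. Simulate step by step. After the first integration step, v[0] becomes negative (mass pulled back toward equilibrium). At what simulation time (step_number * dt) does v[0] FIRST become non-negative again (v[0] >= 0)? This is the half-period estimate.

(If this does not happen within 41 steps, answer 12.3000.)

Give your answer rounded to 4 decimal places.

Step 0: x=[8.7000] v=[0.0000]
Step 1: x=[8.5855] v=[-0.3818]
Step 2: x=[8.3728] v=[-0.7090]
Step 3: x=[8.0924] v=[-0.9347]
Step 4: x=[7.7845] v=[-1.0265]
Step 5: x=[7.4931] v=[-0.9714]
Step 6: x=[7.2599] v=[-0.7772]
Step 7: x=[7.1184] v=[-0.4717]
Step 8: x=[7.0888] v=[-0.0987]
Step 9: x=[7.1754] v=[0.2885]
First v>=0 after going negative at step 9, time=2.7000

Answer: 2.7000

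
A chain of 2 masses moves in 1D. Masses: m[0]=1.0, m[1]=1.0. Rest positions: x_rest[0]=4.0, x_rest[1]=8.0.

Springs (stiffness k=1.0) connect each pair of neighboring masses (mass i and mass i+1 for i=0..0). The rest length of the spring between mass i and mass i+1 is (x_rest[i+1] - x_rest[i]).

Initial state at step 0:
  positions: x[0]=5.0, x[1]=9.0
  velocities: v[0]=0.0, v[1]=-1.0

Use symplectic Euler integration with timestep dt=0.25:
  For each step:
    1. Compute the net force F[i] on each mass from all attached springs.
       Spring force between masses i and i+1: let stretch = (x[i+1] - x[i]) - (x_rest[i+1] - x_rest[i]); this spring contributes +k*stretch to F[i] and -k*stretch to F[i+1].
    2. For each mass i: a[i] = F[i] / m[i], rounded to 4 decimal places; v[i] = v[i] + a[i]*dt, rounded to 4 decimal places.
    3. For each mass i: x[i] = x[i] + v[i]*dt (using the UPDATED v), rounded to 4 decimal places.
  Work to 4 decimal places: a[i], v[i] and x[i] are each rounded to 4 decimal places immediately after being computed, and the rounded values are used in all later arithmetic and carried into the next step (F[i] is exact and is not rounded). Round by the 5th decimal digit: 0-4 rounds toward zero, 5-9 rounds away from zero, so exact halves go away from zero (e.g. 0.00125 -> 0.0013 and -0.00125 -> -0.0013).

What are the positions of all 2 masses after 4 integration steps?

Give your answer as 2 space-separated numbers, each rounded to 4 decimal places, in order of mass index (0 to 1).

Step 0: x=[5.0000 9.0000] v=[0.0000 -1.0000]
Step 1: x=[5.0000 8.7500] v=[0.0000 -1.0000]
Step 2: x=[4.9844 8.5156] v=[-0.0625 -0.9375]
Step 3: x=[4.9395 8.3105] v=[-0.1797 -0.8203]
Step 4: x=[4.8553 8.1447] v=[-0.3370 -0.6631]

Answer: 4.8553 8.1447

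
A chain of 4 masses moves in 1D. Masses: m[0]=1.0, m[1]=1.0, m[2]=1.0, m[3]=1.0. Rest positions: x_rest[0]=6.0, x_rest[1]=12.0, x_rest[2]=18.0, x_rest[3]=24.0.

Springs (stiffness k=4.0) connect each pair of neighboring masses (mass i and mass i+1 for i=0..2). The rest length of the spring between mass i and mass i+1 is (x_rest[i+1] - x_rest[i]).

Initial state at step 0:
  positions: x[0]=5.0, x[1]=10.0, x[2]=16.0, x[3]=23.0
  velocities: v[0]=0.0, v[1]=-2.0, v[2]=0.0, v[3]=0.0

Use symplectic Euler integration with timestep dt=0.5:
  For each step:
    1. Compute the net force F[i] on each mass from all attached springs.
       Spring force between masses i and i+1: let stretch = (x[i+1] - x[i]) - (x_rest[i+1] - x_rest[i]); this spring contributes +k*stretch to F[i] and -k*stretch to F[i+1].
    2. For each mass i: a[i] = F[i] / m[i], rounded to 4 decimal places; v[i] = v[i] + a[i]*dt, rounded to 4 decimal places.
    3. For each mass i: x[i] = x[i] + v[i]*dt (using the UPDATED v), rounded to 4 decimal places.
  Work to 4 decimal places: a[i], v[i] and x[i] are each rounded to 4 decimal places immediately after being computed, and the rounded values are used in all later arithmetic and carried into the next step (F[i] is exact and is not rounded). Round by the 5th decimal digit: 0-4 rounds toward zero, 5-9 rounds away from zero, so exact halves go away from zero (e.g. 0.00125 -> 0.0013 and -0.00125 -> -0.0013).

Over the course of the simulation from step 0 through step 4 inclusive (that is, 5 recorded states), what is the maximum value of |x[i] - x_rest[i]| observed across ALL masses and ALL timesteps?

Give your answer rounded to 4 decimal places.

Step 0: x=[5.0000 10.0000 16.0000 23.0000] v=[0.0000 -2.0000 0.0000 0.0000]
Step 1: x=[4.0000 10.0000 17.0000 22.0000] v=[-2.0000 0.0000 2.0000 -2.0000]
Step 2: x=[3.0000 11.0000 16.0000 22.0000] v=[-2.0000 2.0000 -2.0000 0.0000]
Step 3: x=[4.0000 9.0000 16.0000 22.0000] v=[2.0000 -4.0000 0.0000 0.0000]
Step 4: x=[4.0000 9.0000 15.0000 22.0000] v=[0.0000 0.0000 -2.0000 0.0000]
Max displacement = 3.0000

Answer: 3.0000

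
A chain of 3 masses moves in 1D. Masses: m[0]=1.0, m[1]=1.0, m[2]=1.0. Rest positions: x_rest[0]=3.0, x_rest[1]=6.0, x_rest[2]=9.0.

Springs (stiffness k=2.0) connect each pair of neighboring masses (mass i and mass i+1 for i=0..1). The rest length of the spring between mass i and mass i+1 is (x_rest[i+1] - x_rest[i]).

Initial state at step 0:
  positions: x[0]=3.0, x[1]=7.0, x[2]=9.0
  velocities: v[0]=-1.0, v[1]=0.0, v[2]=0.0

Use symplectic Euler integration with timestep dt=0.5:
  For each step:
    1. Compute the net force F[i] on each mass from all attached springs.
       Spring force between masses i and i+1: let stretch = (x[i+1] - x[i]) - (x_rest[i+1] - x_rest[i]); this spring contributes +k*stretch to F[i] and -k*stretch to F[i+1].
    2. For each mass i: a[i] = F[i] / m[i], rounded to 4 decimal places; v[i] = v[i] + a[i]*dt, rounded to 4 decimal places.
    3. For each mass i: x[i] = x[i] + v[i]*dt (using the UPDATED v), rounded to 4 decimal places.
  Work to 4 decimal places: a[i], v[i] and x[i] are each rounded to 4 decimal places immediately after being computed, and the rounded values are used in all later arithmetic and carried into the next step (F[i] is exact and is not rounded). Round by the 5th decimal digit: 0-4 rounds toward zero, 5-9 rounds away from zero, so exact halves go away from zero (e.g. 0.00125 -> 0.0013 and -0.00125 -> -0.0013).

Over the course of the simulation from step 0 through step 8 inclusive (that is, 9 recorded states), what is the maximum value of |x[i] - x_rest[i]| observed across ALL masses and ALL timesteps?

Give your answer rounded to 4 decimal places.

Step 0: x=[3.0000 7.0000 9.0000] v=[-1.0000 0.0000 0.0000]
Step 1: x=[3.0000 6.0000 9.5000] v=[0.0000 -2.0000 1.0000]
Step 2: x=[3.0000 5.2500 9.7500] v=[0.0000 -1.5000 0.5000]
Step 3: x=[2.6250 5.6250 9.2500] v=[-0.7500 0.7500 -1.0000]
Step 4: x=[2.2500 6.3125 8.4375] v=[-0.7500 1.3750 -1.6250]
Step 5: x=[2.4063 6.0313 8.0625] v=[0.3125 -0.5625 -0.7500]
Step 6: x=[2.8751 4.9532 8.1719] v=[0.9375 -2.1563 0.2188]
Step 7: x=[2.8829 4.4454 8.1720] v=[0.0156 -1.0157 0.0001]
Step 8: x=[2.1720 5.0196 7.8088] v=[-1.4219 1.1484 -0.7265]
Max displacement = 1.5546

Answer: 1.5546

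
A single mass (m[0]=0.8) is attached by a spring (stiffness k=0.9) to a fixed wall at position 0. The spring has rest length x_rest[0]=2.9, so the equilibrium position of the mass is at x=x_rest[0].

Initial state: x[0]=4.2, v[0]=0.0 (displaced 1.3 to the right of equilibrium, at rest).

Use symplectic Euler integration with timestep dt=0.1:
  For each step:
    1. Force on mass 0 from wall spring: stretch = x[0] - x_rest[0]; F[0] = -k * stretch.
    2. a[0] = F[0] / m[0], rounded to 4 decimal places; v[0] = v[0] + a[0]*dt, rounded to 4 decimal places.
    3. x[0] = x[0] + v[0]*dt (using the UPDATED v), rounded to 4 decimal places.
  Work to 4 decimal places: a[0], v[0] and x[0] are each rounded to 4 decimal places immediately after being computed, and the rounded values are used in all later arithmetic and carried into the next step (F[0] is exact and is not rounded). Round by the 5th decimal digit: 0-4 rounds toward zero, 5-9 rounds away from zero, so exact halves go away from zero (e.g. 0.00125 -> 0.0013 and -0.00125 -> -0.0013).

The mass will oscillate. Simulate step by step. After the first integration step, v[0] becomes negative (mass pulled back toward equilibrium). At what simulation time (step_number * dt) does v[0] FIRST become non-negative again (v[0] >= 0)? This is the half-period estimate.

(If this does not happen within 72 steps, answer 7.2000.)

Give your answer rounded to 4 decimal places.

Step 0: x=[4.2000] v=[0.0000]
Step 1: x=[4.1854] v=[-0.1463]
Step 2: x=[4.1563] v=[-0.2909]
Step 3: x=[4.1131] v=[-0.4322]
Step 4: x=[4.0562] v=[-0.5687]
Step 5: x=[3.9863] v=[-0.6988]
Step 6: x=[3.9042] v=[-0.8210]
Step 7: x=[3.8108] v=[-0.9340]
Step 8: x=[3.7072] v=[-1.0365]
Step 9: x=[3.5945] v=[-1.1273]
Step 10: x=[3.4740] v=[-1.2054]
Step 11: x=[3.3470] v=[-1.2700]
Step 12: x=[3.2150] v=[-1.3203]
Step 13: x=[3.0794] v=[-1.3557]
Step 14: x=[2.9418] v=[-1.3759]
Step 15: x=[2.8037] v=[-1.3806]
Step 16: x=[2.6667] v=[-1.3698]
Step 17: x=[2.5323] v=[-1.3436]
Step 18: x=[2.4021] v=[-1.3022]
Step 19: x=[2.2775] v=[-1.2462]
Step 20: x=[2.1599] v=[-1.1762]
Step 21: x=[2.0506] v=[-1.0929]
Step 22: x=[1.9509] v=[-0.9973]
Step 23: x=[1.8619] v=[-0.8905]
Step 24: x=[1.7845] v=[-0.7737]
Step 25: x=[1.7197] v=[-0.6482]
Step 26: x=[1.6682] v=[-0.5154]
Step 27: x=[1.6305] v=[-0.3768]
Step 28: x=[1.6071] v=[-0.2340]
Step 29: x=[1.5982] v=[-0.0886]
Step 30: x=[1.6040] v=[0.0579]
First v>=0 after going negative at step 30, time=3.0000

Answer: 3.0000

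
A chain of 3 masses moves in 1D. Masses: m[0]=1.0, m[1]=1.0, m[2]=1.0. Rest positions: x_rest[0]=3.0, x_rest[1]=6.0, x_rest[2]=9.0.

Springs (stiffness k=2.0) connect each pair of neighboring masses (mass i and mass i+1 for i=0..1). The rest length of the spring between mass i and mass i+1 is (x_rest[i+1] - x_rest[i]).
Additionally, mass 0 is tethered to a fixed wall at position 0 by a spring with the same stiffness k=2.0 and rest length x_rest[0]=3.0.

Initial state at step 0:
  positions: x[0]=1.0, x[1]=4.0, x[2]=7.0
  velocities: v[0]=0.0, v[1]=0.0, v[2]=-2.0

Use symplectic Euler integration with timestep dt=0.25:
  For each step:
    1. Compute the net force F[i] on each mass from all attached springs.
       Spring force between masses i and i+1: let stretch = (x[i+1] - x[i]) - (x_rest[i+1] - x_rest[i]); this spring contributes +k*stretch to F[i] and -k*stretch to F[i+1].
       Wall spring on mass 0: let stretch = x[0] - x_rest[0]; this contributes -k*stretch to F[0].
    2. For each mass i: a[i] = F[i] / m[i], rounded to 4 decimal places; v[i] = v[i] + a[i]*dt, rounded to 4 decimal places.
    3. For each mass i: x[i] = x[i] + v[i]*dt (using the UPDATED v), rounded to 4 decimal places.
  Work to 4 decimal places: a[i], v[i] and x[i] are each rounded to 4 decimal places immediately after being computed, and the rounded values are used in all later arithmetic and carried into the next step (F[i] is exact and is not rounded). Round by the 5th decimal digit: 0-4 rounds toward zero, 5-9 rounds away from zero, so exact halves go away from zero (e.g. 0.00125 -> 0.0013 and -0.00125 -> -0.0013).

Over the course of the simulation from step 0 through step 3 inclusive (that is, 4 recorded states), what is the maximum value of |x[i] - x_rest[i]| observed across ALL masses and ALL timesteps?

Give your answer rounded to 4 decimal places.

Step 0: x=[1.0000 4.0000 7.0000] v=[0.0000 0.0000 -2.0000]
Step 1: x=[1.2500 4.0000 6.5000] v=[1.0000 0.0000 -2.0000]
Step 2: x=[1.6875 3.9688 6.0625] v=[1.7500 -0.1250 -1.7500]
Step 3: x=[2.1992 3.9141 5.7383] v=[2.0469 -0.2188 -1.2969]
Max displacement = 3.2617

Answer: 3.2617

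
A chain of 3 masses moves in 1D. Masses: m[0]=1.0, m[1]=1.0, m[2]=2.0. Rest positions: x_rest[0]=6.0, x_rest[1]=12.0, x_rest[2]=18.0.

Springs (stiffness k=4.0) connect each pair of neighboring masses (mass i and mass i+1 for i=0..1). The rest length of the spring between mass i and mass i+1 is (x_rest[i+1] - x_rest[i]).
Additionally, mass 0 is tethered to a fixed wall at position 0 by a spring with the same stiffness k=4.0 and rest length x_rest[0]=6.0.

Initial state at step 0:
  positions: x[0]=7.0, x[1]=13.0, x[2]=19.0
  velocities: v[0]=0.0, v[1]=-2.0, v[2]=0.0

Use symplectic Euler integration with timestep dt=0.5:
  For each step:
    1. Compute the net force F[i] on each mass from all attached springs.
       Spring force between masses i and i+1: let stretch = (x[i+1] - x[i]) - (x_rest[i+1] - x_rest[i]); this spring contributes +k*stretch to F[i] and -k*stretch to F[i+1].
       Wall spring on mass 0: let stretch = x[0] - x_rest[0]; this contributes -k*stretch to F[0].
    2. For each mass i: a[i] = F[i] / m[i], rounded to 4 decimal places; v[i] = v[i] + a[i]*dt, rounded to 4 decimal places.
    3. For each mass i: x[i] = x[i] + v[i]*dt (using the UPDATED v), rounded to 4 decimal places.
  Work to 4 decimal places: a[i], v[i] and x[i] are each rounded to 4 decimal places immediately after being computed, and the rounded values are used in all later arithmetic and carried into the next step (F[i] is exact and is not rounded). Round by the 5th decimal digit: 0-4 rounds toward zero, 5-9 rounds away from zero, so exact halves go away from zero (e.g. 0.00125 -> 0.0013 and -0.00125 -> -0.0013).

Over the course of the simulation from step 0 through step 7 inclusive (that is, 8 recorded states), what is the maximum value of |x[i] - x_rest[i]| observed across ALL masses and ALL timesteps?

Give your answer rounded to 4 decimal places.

Answer: 1.7812

Derivation:
Step 0: x=[7.0000 13.0000 19.0000] v=[0.0000 -2.0000 0.0000]
Step 1: x=[6.0000 12.0000 19.0000] v=[-2.0000 -2.0000 0.0000]
Step 2: x=[5.0000 12.0000 18.5000] v=[-2.0000 0.0000 -1.0000]
Step 3: x=[6.0000 11.5000 17.7500] v=[2.0000 -1.0000 -1.5000]
Step 4: x=[6.5000 11.7500 16.8750] v=[1.0000 0.5000 -1.7500]
Step 5: x=[5.7500 11.8750 16.4375] v=[-1.5000 0.2500 -0.8750]
Step 6: x=[5.3750 10.4375 16.7188] v=[-0.7500 -2.8750 0.5625]
Step 7: x=[4.6875 10.2188 16.8594] v=[-1.3750 -0.4374 0.2812]
Max displacement = 1.7812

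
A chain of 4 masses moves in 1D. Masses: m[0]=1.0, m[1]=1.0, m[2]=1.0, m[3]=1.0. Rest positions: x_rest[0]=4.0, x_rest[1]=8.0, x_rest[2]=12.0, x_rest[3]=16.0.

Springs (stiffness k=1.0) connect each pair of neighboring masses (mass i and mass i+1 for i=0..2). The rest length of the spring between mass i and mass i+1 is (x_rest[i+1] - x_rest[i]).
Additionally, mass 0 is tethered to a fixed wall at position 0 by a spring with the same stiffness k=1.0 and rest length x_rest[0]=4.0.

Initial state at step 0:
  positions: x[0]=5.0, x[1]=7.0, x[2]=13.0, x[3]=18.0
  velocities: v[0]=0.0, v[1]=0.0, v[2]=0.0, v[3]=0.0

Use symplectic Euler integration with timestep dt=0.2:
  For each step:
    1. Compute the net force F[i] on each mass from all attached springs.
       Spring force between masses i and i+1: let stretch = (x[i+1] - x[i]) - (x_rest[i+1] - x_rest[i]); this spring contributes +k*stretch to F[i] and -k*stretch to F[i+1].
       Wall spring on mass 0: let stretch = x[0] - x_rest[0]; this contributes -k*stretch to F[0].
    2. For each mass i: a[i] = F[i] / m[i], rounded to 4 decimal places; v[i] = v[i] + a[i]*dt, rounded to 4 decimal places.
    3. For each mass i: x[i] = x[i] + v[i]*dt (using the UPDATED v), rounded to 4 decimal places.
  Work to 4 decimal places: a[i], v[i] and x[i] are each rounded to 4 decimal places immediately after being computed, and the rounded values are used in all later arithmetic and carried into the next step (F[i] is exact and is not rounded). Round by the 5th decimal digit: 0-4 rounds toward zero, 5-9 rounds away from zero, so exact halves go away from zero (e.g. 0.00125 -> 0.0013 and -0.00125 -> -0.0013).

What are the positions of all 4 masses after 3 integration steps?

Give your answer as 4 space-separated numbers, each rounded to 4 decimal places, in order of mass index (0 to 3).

Step 0: x=[5.0000 7.0000 13.0000 18.0000] v=[0.0000 0.0000 0.0000 0.0000]
Step 1: x=[4.8800 7.1600 12.9600 17.9600] v=[-0.6000 0.8000 -0.2000 -0.2000]
Step 2: x=[4.6560 7.4608 12.8880 17.8800] v=[-1.1200 1.5040 -0.3600 -0.4000]
Step 3: x=[4.3580 7.8665 12.7986 17.7603] v=[-1.4902 2.0285 -0.4470 -0.5984]

Answer: 4.3580 7.8665 12.7986 17.7603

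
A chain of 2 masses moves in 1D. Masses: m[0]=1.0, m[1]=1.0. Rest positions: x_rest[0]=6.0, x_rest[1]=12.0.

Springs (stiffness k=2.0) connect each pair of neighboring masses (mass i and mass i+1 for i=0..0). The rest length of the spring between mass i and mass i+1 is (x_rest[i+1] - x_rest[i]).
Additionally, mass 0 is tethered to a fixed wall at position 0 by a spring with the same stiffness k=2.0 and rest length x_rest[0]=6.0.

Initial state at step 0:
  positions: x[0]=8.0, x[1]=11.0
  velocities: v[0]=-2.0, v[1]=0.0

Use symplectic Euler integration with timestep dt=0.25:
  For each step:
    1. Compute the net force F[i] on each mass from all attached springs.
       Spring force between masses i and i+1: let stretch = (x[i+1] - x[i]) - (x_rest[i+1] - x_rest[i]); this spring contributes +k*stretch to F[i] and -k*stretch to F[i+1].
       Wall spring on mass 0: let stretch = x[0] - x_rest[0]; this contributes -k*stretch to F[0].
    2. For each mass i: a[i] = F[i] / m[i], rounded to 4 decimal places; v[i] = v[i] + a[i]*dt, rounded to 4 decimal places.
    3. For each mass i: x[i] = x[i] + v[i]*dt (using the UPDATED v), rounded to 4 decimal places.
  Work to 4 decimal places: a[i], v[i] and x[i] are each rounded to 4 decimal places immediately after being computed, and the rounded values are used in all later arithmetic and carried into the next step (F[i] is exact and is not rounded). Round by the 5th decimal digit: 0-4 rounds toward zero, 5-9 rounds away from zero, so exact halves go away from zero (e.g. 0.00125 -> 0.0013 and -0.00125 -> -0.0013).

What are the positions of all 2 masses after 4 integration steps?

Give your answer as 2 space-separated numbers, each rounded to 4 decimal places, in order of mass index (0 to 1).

Step 0: x=[8.0000 11.0000] v=[-2.0000 0.0000]
Step 1: x=[6.8750 11.3750] v=[-4.5000 1.5000]
Step 2: x=[5.4531 11.9375] v=[-5.6875 2.2500]
Step 3: x=[4.1601 12.4395] v=[-5.1719 2.0078]
Step 4: x=[3.3820 12.6565] v=[-3.1123 0.8681]

Answer: 3.3820 12.6565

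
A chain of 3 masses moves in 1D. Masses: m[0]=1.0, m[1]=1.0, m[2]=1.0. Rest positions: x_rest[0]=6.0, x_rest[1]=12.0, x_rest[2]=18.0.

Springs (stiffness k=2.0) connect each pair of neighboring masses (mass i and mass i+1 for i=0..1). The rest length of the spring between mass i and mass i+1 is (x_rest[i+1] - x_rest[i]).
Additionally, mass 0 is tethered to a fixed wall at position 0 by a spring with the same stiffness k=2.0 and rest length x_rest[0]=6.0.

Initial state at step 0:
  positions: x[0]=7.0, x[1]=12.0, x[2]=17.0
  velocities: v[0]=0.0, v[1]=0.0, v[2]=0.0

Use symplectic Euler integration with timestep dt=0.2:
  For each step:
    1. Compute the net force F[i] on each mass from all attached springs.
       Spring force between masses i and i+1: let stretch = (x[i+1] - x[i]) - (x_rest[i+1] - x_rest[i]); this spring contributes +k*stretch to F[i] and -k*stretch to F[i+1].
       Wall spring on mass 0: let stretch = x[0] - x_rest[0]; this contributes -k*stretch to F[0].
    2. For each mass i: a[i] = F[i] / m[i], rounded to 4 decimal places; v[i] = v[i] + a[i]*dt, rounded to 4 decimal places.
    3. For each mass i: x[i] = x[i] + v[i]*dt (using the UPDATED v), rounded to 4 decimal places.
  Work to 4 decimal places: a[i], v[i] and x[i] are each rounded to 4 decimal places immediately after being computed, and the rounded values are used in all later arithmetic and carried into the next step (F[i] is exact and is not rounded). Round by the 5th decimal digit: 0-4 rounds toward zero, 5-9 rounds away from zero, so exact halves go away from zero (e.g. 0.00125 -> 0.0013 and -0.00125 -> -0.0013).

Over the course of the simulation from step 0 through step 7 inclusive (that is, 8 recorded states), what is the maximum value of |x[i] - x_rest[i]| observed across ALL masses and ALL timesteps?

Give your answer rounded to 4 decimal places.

Step 0: x=[7.0000 12.0000 17.0000] v=[0.0000 0.0000 0.0000]
Step 1: x=[6.8400 12.0000 17.0800] v=[-0.8000 0.0000 0.4000]
Step 2: x=[6.5456 11.9936 17.2336] v=[-1.4720 -0.0320 0.7680]
Step 3: x=[6.1634 11.9706 17.4480] v=[-1.9110 -0.1152 1.0720]
Step 4: x=[5.7527 11.9212 17.7042] v=[-2.0535 -0.2471 1.2810]
Step 5: x=[5.3753 11.8409 17.9778] v=[-1.8872 -0.4013 1.3678]
Step 6: x=[5.0851 11.7343 18.2404] v=[-1.4511 -0.5328 1.3130]
Step 7: x=[4.9200 11.6163 18.4625] v=[-0.8255 -0.5900 1.1106]
Max displacement = 1.0800

Answer: 1.0800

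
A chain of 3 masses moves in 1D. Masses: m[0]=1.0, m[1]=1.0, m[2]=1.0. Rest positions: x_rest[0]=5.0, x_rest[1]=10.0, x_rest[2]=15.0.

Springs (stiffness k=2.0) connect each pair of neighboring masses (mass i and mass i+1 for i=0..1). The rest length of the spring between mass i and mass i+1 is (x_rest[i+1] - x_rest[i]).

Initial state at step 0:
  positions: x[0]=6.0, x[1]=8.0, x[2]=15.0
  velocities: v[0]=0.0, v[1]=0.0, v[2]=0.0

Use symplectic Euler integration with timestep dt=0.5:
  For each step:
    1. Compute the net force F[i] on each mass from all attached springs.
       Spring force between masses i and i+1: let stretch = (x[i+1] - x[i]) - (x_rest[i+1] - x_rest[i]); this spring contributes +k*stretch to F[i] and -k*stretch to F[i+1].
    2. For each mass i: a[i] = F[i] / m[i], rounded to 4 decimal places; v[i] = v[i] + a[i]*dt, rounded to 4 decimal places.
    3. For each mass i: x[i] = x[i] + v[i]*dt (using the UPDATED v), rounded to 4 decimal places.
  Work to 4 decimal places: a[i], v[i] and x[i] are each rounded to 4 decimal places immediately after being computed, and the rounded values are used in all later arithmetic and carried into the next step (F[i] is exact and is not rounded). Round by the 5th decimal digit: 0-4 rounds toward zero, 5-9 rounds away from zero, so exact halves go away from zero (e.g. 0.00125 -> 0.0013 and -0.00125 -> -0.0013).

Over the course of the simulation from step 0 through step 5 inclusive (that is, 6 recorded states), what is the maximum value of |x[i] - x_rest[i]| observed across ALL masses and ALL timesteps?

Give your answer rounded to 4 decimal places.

Answer: 2.3125

Derivation:
Step 0: x=[6.0000 8.0000 15.0000] v=[0.0000 0.0000 0.0000]
Step 1: x=[4.5000 10.5000 14.0000] v=[-3.0000 5.0000 -2.0000]
Step 2: x=[3.5000 11.7500 13.7500] v=[-2.0000 2.5000 -0.5000]
Step 3: x=[4.1250 9.8750 15.0000] v=[1.2500 -3.7500 2.5000]
Step 4: x=[5.1250 7.6875 16.1875] v=[2.0000 -4.3750 2.3750]
Step 5: x=[4.9063 8.4688 15.6250] v=[-0.4375 1.5625 -1.1250]
Max displacement = 2.3125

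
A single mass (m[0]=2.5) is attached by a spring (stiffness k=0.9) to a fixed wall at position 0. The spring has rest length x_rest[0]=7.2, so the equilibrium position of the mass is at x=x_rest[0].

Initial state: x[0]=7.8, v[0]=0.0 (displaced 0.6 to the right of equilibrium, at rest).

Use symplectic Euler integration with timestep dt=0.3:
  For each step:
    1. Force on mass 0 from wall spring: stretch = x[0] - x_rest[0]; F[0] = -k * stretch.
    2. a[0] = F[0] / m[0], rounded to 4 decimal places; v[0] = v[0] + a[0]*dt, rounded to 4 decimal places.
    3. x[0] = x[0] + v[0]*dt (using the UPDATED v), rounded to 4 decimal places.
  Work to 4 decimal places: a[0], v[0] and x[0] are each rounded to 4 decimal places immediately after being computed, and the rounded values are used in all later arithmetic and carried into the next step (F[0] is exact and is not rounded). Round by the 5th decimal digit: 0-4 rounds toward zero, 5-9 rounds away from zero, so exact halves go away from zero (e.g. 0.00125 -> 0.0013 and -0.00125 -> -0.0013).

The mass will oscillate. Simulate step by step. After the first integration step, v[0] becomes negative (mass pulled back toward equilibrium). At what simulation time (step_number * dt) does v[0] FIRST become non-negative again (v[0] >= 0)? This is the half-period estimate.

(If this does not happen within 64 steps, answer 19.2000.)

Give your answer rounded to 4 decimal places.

Step 0: x=[7.8000] v=[0.0000]
Step 1: x=[7.7806] v=[-0.0648]
Step 2: x=[7.7424] v=[-0.1275]
Step 3: x=[7.6866] v=[-0.1861]
Step 4: x=[7.6150] v=[-0.2387]
Step 5: x=[7.5300] v=[-0.2835]
Step 6: x=[7.4343] v=[-0.3191]
Step 7: x=[7.3310] v=[-0.3444]
Step 8: x=[7.2234] v=[-0.3586]
Step 9: x=[7.1151] v=[-0.3611]
Step 10: x=[7.0095] v=[-0.3519]
Step 11: x=[6.9101] v=[-0.3313]
Step 12: x=[6.8201] v=[-0.3000]
Step 13: x=[6.7424] v=[-0.2590]
Step 14: x=[6.6795] v=[-0.2096]
Step 15: x=[6.6335] v=[-0.1534]
Step 16: x=[6.6058] v=[-0.0922]
Step 17: x=[6.5974] v=[-0.0280]
Step 18: x=[6.6085] v=[0.0371]
First v>=0 after going negative at step 18, time=5.4000

Answer: 5.4000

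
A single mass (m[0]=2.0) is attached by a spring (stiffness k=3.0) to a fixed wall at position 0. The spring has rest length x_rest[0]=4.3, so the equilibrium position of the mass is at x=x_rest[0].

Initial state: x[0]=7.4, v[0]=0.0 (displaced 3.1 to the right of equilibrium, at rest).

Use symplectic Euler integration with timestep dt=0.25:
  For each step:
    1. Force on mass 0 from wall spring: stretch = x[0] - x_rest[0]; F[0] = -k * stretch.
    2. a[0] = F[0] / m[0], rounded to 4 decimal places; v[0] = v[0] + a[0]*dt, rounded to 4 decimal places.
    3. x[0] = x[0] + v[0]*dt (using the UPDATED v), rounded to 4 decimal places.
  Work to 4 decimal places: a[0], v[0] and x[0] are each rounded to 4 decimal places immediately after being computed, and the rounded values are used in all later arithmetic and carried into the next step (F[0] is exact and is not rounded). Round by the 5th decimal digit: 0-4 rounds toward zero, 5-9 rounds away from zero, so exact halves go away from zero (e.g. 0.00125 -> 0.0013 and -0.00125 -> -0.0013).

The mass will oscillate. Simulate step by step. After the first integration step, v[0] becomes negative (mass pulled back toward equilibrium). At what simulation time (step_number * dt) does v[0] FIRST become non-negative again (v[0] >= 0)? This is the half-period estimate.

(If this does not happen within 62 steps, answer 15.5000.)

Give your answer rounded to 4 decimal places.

Answer: 2.7500

Derivation:
Step 0: x=[7.4000] v=[0.0000]
Step 1: x=[7.1094] v=[-1.1625]
Step 2: x=[6.5554] v=[-2.2160]
Step 3: x=[5.7900] v=[-3.0618]
Step 4: x=[4.8849] v=[-3.6206]
Step 5: x=[3.9249] v=[-3.8400]
Step 6: x=[3.0001] v=[-3.6993]
Step 7: x=[2.1972] v=[-3.2118]
Step 8: x=[1.5914] v=[-2.4233]
Step 9: x=[1.2395] v=[-1.4076]
Step 10: x=[1.1745] v=[-0.2599]
Step 11: x=[1.4026] v=[0.9122]
First v>=0 after going negative at step 11, time=2.7500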